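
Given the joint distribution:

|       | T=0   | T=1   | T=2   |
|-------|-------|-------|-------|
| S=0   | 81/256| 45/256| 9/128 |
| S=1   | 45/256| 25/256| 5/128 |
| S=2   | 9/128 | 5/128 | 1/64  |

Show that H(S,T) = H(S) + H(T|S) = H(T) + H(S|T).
Marginal P(S) (row sums):
  P(S=0) = 81/256 + 45/256 + 9/128 = 9/16
  P(S=1) = 45/256 + 25/256 + 5/128 = 5/16
  P(S=2) = 9/128 + 5/128 + 1/64 = 1/8
Marginal P(T) (column sums):
  P(T=0) = 81/256 + 45/256 + 9/128 = 9/16
  P(T=1) = 45/256 + 25/256 + 5/128 = 5/16
  P(T=2) = 9/128 + 5/128 + 1/64 = 1/8

Decomposition 1: H(S) + H(T|S)
H(S) = -[(9/16)·log₂(9/16) + (5/16)·log₂(5/16) + (1/8)·log₂(1/8)]
  = 0.4669 + 0.5244 + 0.3750
  = 1.3663 bits
H(T|S) = -Σ P(S,T)·log₂ P(T|S), where P(T|S) = P(S,T) / P(S)
  (S=0,T=0): P(T|S) = (81/256)/(9/16) = 9/16;  -(81/256)·log₂(9/16) = 0.2626
  (S=0,T=1): P(T|S) = (45/256)/(9/16) = 5/16;  -(45/256)·log₂(5/16) = 0.2950
  (S=0,T=2): P(T|S) = (9/128)/(9/16) = 1/8;  -(9/128)·log₂(1/8) = 0.2109
  (S=1,T=0): P(T|S) = (45/256)/(5/16) = 9/16;  -(45/256)·log₂(9/16) = 0.1459
  (S=1,T=1): P(T|S) = (25/256)/(5/16) = 5/16;  -(25/256)·log₂(5/16) = 0.1639
  (S=1,T=2): P(T|S) = (5/128)/(5/16) = 1/8;  -(5/128)·log₂(1/8) = 0.1172
  (S=2,T=0): P(T|S) = (9/128)/(1/8) = 9/16;  -(9/128)·log₂(9/16) = 0.0584
  (S=2,T=1): P(T|S) = (5/128)/(1/8) = 5/16;  -(5/128)·log₂(5/16) = 0.0655
  (S=2,T=2): P(T|S) = (1/64)/(1/8) = 1/8;  -(1/64)·log₂(1/8) = 0.0469
H(T|S) = 0.2626 + 0.2950 + 0.2109 + 0.1459 + 0.1639 + 0.1172 + 0.0584 + 0.0655 + 0.0469
  = 1.3663 bits
H(S) + H(T|S) = 1.3663 + 1.3663 = 2.7326 bits

Decomposition 2: H(T) + H(S|T)
H(T) = -[(9/16)·log₂(9/16) + (5/16)·log₂(5/16) + (1/8)·log₂(1/8)]
  = 0.4669 + 0.5244 + 0.3750
  = 1.3663 bits
H(S|T) = -Σ P(S,T)·log₂ P(S|T), where P(S|T) = P(S,T) / P(T)
  (S=0,T=0): P(S|T) = (81/256)/(9/16) = 9/16;  -(81/256)·log₂(9/16) = 0.2626
  (S=0,T=1): P(S|T) = (45/256)/(5/16) = 9/16;  -(45/256)·log₂(9/16) = 0.1459
  (S=0,T=2): P(S|T) = (9/128)/(1/8) = 9/16;  -(9/128)·log₂(9/16) = 0.0584
  (S=1,T=0): P(S|T) = (45/256)/(9/16) = 5/16;  -(45/256)·log₂(5/16) = 0.2950
  (S=1,T=1): P(S|T) = (25/256)/(5/16) = 5/16;  -(25/256)·log₂(5/16) = 0.1639
  (S=1,T=2): P(S|T) = (5/128)/(1/8) = 5/16;  -(5/128)·log₂(5/16) = 0.0655
  (S=2,T=0): P(S|T) = (9/128)/(9/16) = 1/8;  -(9/128)·log₂(1/8) = 0.2109
  (S=2,T=1): P(S|T) = (5/128)/(5/16) = 1/8;  -(5/128)·log₂(1/8) = 0.1172
  (S=2,T=2): P(S|T) = (1/64)/(1/8) = 1/8;  -(1/64)·log₂(1/8) = 0.0469
H(S|T) = 0.2626 + 0.1459 + 0.0584 + 0.2950 + 0.1639 + 0.0655 + 0.2109 + 0.1172 + 0.0469
  = 1.3663 bits
H(T) + H(S|T) = 1.3663 + 1.3663 = 2.7326 bits

Direct computation of the joint entropy:
H(S,T) = -[(81/256)·log₂(81/256) + (45/256)·log₂(45/256) + (9/128)·log₂(9/128) + (45/256)·log₂(45/256) + (25/256)·log₂(25/256) + (5/128)·log₂(5/128) + (9/128)·log₂(9/128) + (5/128)·log₂(5/128) + (1/64)·log₂(1/64)]
  = 0.5253 + 0.4409 + 0.2693 + 0.4409 + 0.3277 + 0.1827 + 0.2693 + 0.1827 + 0.0938
  = 2.7326 bits

All three agree: H(S,T) = 2.7326 bits ✓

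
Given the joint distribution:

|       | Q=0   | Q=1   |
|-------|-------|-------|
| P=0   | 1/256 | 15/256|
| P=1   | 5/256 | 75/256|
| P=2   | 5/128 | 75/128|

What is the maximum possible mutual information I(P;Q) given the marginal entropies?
The upper bound on mutual information is I(P;Q) ≤ min(H(P), H(Q)).

Marginal P(P) (row sums):
  P(P=0) = 1/256 + 15/256 = 1/16
  P(P=1) = 5/256 + 75/256 = 5/16
  P(P=2) = 5/128 + 75/128 = 5/8
Marginal P(Q) (column sums):
  P(Q=0) = 1/256 + 5/256 + 5/128 = 1/16
  P(Q=1) = 15/256 + 75/256 + 75/128 = 15/16

H(P) = -[(1/16)·log₂(1/16) + (5/16)·log₂(5/16) + (5/8)·log₂(5/8)]
  = 0.2500 + 0.5244 + 0.4238
  = 1.1982 bits
H(Q) = -[(1/16)·log₂(1/16) + (15/16)·log₂(15/16)]
  = 0.2500 + 0.0873
  = 0.3373 bits

Maximum possible I(P;Q) = min(1.1982, 0.3373) = 0.3373 bits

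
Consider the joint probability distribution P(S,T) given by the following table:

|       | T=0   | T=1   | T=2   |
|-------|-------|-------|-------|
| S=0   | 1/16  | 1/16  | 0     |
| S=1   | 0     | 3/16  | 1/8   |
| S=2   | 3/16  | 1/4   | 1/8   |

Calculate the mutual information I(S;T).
Marginal P(S) (row sums):
  P(S=0) = 1/16 + 1/16 + 0 = 1/8
  P(S=1) = 0 + 3/16 + 1/8 = 5/16
  P(S=2) = 3/16 + 1/4 + 1/8 = 9/16
Marginal P(T) (column sums):
  P(T=0) = 1/16 + 0 + 3/16 = 1/4
  P(T=1) = 1/16 + 3/16 + 1/4 = 1/2
  P(T=2) = 0 + 1/8 + 1/8 = 1/4

H(S) = -[(1/8)·log₂(1/8) + (5/16)·log₂(5/16) + (9/16)·log₂(9/16)]
  = 0.3750 + 0.5244 + 0.4669
  = 1.3663 bits
H(T) = -[(1/4)·log₂(1/4) + (1/2)·log₂(1/2) + (1/4)·log₂(1/4)]
  = 0.5000 + 0.5000 + 0.5000
  = 1.5000 bits
H(S,T) = -[(1/16)·log₂(1/16) + (1/16)·log₂(1/16) + (3/16)·log₂(3/16) + (1/8)·log₂(1/8) + (3/16)·log₂(3/16) + (1/4)·log₂(1/4) + (1/8)·log₂(1/8)]
  = 0.2500 + 0.2500 + 0.4528 + 0.3750 + 0.4528 + 0.5000 + 0.3750
  = 2.6556 bits

I(S;T) = H(S) + H(T) - H(S,T)
  = 1.3663 + 1.5000 - 2.6556
  = 0.2107 bits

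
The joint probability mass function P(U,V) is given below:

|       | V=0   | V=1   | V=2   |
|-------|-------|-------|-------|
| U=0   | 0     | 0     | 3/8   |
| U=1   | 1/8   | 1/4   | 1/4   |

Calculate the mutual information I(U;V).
Marginal P(U) (row sums):
  P(U=0) = 0 + 0 + 3/8 = 3/8
  P(U=1) = 1/8 + 1/4 + 1/4 = 5/8
Marginal P(V) (column sums):
  P(V=0) = 0 + 1/8 = 1/8
  P(V=1) = 0 + 1/4 = 1/4
  P(V=2) = 3/8 + 1/4 = 5/8

H(U) = -[(3/8)·log₂(3/8) + (5/8)·log₂(5/8)]
  = 0.5306 + 0.4238
  = 0.9544 bits
H(V) = -[(1/8)·log₂(1/8) + (1/4)·log₂(1/4) + (5/8)·log₂(5/8)]
  = 0.3750 + 0.5000 + 0.4238
  = 1.2988 bits
H(U,V) = -[(3/8)·log₂(3/8) + (1/8)·log₂(1/8) + (1/4)·log₂(1/4) + (1/4)·log₂(1/4)]
  = 0.5306 + 0.3750 + 0.5000 + 0.5000
  = 1.9056 bits

I(U;V) = H(U) + H(V) - H(U,V)
  = 0.9544 + 1.2988 - 1.9056
  = 0.3476 bits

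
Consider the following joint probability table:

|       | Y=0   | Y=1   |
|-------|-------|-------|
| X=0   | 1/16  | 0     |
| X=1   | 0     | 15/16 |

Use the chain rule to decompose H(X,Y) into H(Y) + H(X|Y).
By the chain rule: H(X,Y) = H(Y) + H(X|Y)

Marginal P(Y) (column sums):
  P(Y=0) = 1/16 + 0 = 1/16
  P(Y=1) = 0 + 15/16 = 15/16
H(Y) = -[(1/16)·log₂(1/16) + (15/16)·log₂(15/16)]
  = 0.2500 + 0.0873
  = 0.3373 bits
H(X|Y) = -Σ P(X,Y)·log₂ P(X|Y), where P(X|Y) = P(X,Y) / P(Y)
  (cells with P(X,Y) = 0 contribute 0)
  (X=0,Y=0): P(X|Y) = (1/16)/(1/16) = 1;  -(1/16)·log₂(1) = 0.0000
  (X=1,Y=1): P(X|Y) = (15/16)/(15/16) = 1;  -(15/16)·log₂(1) = 0.0000
H(X|Y) = 0.0000 + 0.0000
  = 0.0000 bits

H(X,Y) = H(Y) + H(X|Y) = 0.3373 + 0.0000 = 0.3373 bits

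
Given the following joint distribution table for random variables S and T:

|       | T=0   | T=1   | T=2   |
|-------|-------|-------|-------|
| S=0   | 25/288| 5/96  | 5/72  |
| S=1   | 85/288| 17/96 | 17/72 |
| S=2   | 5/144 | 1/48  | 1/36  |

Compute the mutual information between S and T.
Marginal P(S) (row sums):
  P(S=0) = 25/288 + 5/96 + 5/72 = 5/24
  P(S=1) = 85/288 + 17/96 + 17/72 = 17/24
  P(S=2) = 5/144 + 1/48 + 1/36 = 1/12
Marginal P(T) (column sums):
  P(T=0) = 25/288 + 85/288 + 5/144 = 5/12
  P(T=1) = 5/96 + 17/96 + 1/48 = 1/4
  P(T=2) = 5/72 + 17/72 + 1/36 = 1/3

H(S) = -[(5/24)·log₂(5/24) + (17/24)·log₂(17/24) + (1/12)·log₂(1/12)]
  = 0.4715 + 0.3524 + 0.2987
  = 1.1226 bits
H(T) = -[(5/12)·log₂(5/12) + (1/4)·log₂(1/4) + (1/3)·log₂(1/3)]
  = 0.5263 + 0.5000 + 0.5283
  = 1.5546 bits
H(S,T) = -[(25/288)·log₂(25/288) + (5/96)·log₂(5/96) + (5/72)·log₂(5/72) + (85/288)·log₂(85/288) + (17/96)·log₂(17/96) + (17/72)·log₂(17/72) + (5/144)·log₂(5/144) + (1/48)·log₂(1/48) + (1/36)·log₂(1/36)]
  = 0.3061 + 0.2220 + 0.2672 + 0.5196 + 0.4423 + 0.4917 + 0.1683 + 0.1164 + 0.1436
  = 2.6772 bits

I(S;T) = H(S) + H(T) - H(S,T)
  = 1.1226 + 1.5546 - 2.6772
  = 0.0000 bits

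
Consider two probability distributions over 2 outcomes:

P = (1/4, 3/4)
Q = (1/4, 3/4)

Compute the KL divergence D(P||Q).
D(P||Q) = Σ P(i) log₂(P(i)/Q(i))
  i=0: (1/4) × log₂((1/4)/(1/4)) = (1/4) × log₂(1) = 0.0000
  i=1: (3/4) × log₂((3/4)/(3/4)) = (3/4) × log₂(1) = 0.0000
D(P||Q) = 0.0000 + 0.0000
  = 0.0000 bits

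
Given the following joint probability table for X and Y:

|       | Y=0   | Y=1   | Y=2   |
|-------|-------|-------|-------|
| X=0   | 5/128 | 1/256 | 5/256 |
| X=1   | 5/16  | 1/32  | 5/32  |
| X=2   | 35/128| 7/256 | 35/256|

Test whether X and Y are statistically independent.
Marginal P(X) (row sums):
  P(X=0) = 5/128 + 1/256 + 5/256 = 1/16
  P(X=1) = 5/16 + 1/32 + 5/32 = 1/2
  P(X=2) = 35/128 + 7/256 + 35/256 = 7/16
Marginal P(Y) (column sums):
  P(Y=0) = 5/128 + 5/16 + 35/128 = 5/8
  P(Y=1) = 1/256 + 1/32 + 7/256 = 1/16
  P(Y=2) = 5/256 + 5/32 + 35/256 = 5/16

X and Y are independent iff P(X=i,Y=j) = P(X=i)·P(Y=j) for every cell.
  P(X=0)·P(Y=0) = 1/16 × 5/8 = 5/128 = P(X=0,Y=0) ✓
  P(X=0)·P(Y=1) = 1/16 × 1/16 = 1/256 = P(X=0,Y=1) ✓
  P(X=0)·P(Y=2) = 1/16 × 5/16 = 5/256 = P(X=0,Y=2) ✓
  P(X=1)·P(Y=0) = 1/2 × 5/8 = 5/16 = P(X=1,Y=0) ✓
  P(X=1)·P(Y=1) = 1/2 × 1/16 = 1/32 = P(X=1,Y=1) ✓
  P(X=1)·P(Y=2) = 1/2 × 5/16 = 5/32 = P(X=1,Y=2) ✓
  P(X=2)·P(Y=0) = 7/16 × 5/8 = 35/128 = P(X=2,Y=0) ✓
  P(X=2)·P(Y=1) = 7/16 × 1/16 = 7/256 = P(X=2,Y=1) ✓
  P(X=2)·P(Y=2) = 7/16 × 5/16 = 35/256 = P(X=2,Y=2) ✓

Yes, X and Y are independent: every cell factors, so I(X;Y) = 0 bits.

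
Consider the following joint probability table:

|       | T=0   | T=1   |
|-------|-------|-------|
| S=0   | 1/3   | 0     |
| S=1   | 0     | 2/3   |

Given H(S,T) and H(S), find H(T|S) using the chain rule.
From the chain rule: H(S,T) = H(S) + H(T|S)
Therefore: H(T|S) = H(S,T) - H(S)

H(S,T) = -[(1/3)·log₂(1/3) + (2/3)·log₂(2/3)]
  = 0.5283 + 0.3900
  = 0.9183 bits
Marginal P(S) (row sums):
  P(S=0) = 1/3 + 0 = 1/3
  P(S=1) = 0 + 2/3 = 2/3
H(S) = -[(1/3)·log₂(1/3) + (2/3)·log₂(2/3)]
  = 0.5283 + 0.3900
  = 0.9183 bits

H(T|S) = 0.9183 - 0.9183 = 0.0000 bits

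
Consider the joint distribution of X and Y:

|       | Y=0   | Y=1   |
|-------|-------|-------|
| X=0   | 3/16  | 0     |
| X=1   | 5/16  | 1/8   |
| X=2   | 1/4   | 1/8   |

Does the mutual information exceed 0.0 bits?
Marginal P(X) (row sums):
  P(X=0) = 3/16 + 0 = 3/16
  P(X=1) = 5/16 + 1/8 = 7/16
  P(X=2) = 1/4 + 1/8 = 3/8
Marginal P(Y) (column sums):
  P(Y=0) = 3/16 + 5/16 + 1/4 = 3/4
  P(Y=1) = 0 + 1/8 + 1/8 = 1/4

H(X) = -[(3/16)·log₂(3/16) + (7/16)·log₂(7/16) + (3/8)·log₂(3/8)]
  = 0.4528 + 0.5218 + 0.5306
  = 1.5052 bits
H(Y) = -[(3/4)·log₂(3/4) + (1/4)·log₂(1/4)]
  = 0.3113 + 0.5000
  = 0.8113 bits
H(X,Y) = -[(3/16)·log₂(3/16) + (5/16)·log₂(5/16) + (1/8)·log₂(1/8) + (1/4)·log₂(1/4) + (1/8)·log₂(1/8)]
  = 0.4528 + 0.5244 + 0.3750 + 0.5000 + 0.3750
  = 2.2272 bits

I(X;Y) = H(X) + H(Y) - H(X,Y)
  = 1.5052 + 0.8113 - 2.2272
  = 0.0893 bits

Yes. I(X;Y) = 0.0893 bits, which is > 0.0 bits.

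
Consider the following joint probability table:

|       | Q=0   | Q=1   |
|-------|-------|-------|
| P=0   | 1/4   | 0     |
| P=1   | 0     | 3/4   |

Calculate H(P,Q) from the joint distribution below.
H(P,Q) = -Σ P(P,Q) log₂ P(P,Q), summed over the non-zero cells:
H(P,Q) = -[(1/4)·log₂(1/4) + (3/4)·log₂(3/4)]
  = 0.5000 + 0.3113
  = 0.8113 bits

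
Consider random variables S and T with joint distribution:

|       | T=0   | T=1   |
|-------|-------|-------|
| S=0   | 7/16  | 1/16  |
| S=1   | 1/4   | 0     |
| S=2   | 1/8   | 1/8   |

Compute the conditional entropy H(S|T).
Marginal P(T) (column sums):
  P(T=0) = 7/16 + 1/4 + 1/8 = 13/16
  P(T=1) = 1/16 + 0 + 1/8 = 3/16

H(S|T) = -Σ P(S,T)·log₂ P(S|T), where P(S|T) = P(S,T) / P(T)
  (cells with P(S,T) = 0 contribute 0)
  (S=0,T=0): P(S|T) = (7/16)/(13/16) = 7/13;  -(7/16)·log₂(7/13) = 0.3907
  (S=0,T=1): P(S|T) = (1/16)/(3/16) = 1/3;  -(1/16)·log₂(1/3) = 0.0991
  (S=1,T=0): P(S|T) = (1/4)/(13/16) = 4/13;  -(1/4)·log₂(4/13) = 0.4251
  (S=2,T=0): P(S|T) = (1/8)/(13/16) = 2/13;  -(1/8)·log₂(2/13) = 0.3376
  (S=2,T=1): P(S|T) = (1/8)/(3/16) = 2/3;  -(1/8)·log₂(2/3) = 0.0731
H(S|T) = 0.3907 + 0.0991 + 0.4251 + 0.3376 + 0.0731
  = 1.3256 bits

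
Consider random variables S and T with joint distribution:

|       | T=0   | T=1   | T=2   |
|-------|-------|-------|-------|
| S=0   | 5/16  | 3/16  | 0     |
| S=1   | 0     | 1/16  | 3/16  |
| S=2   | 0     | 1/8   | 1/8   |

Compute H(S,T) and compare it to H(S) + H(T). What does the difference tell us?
Marginal P(S) (row sums):
  P(S=0) = 5/16 + 3/16 + 0 = 1/2
  P(S=1) = 0 + 1/16 + 3/16 = 1/4
  P(S=2) = 0 + 1/8 + 1/8 = 1/4
Marginal P(T) (column sums):
  P(T=0) = 5/16 + 0 + 0 = 5/16
  P(T=1) = 3/16 + 1/16 + 1/8 = 3/8
  P(T=2) = 0 + 3/16 + 1/8 = 5/16

H(S,T) = -[(5/16)·log₂(5/16) + (3/16)·log₂(3/16) + (1/16)·log₂(1/16) + (3/16)·log₂(3/16) + (1/8)·log₂(1/8) + (1/8)·log₂(1/8)]
  = 0.5244 + 0.4528 + 0.2500 + 0.4528 + 0.3750 + 0.3750
  = 2.4300 bits
H(S) = -[(1/2)·log₂(1/2) + (1/4)·log₂(1/4) + (1/4)·log₂(1/4)]
  = 0.5000 + 0.5000 + 0.5000
  = 1.5000 bits
H(T) = -[(5/16)·log₂(5/16) + (3/8)·log₂(3/8) + (5/16)·log₂(5/16)]
  = 0.5244 + 0.5306 + 0.5244
  = 1.5794 bits

H(S) + H(T) = 1.5000 + 1.5794 = 3.0794 bits
Difference: H(S) + H(T) - H(S,T) = 3.0794 - 2.4300 = 0.6494 bits = I(S;T)

The difference is the mutual information; it is positive here, so S and T are dependent (knowing one reduces uncertainty about the other by 0.6494 bits).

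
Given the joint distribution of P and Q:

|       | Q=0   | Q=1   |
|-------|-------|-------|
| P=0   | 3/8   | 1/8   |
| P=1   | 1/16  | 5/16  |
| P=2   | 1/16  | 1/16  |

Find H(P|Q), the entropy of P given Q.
Marginal P(Q) (column sums):
  P(Q=0) = 3/8 + 1/16 + 1/16 = 1/2
  P(Q=1) = 1/8 + 5/16 + 1/16 = 1/2

H(P|Q) = -Σ P(P,Q)·log₂ P(P|Q), where P(P|Q) = P(P,Q) / P(Q)
  (P=0,Q=0): P(P|Q) = (3/8)/(1/2) = 3/4;  -(3/8)·log₂(3/4) = 0.1556
  (P=0,Q=1): P(P|Q) = (1/8)/(1/2) = 1/4;  -(1/8)·log₂(1/4) = 0.2500
  (P=1,Q=0): P(P|Q) = (1/16)/(1/2) = 1/8;  -(1/16)·log₂(1/8) = 0.1875
  (P=1,Q=1): P(P|Q) = (5/16)/(1/2) = 5/8;  -(5/16)·log₂(5/8) = 0.2119
  (P=2,Q=0): P(P|Q) = (1/16)/(1/2) = 1/8;  -(1/16)·log₂(1/8) = 0.1875
  (P=2,Q=1): P(P|Q) = (1/16)/(1/2) = 1/8;  -(1/16)·log₂(1/8) = 0.1875
H(P|Q) = 0.1556 + 0.2500 + 0.1875 + 0.2119 + 0.1875 + 0.1875
  = 1.1800 bits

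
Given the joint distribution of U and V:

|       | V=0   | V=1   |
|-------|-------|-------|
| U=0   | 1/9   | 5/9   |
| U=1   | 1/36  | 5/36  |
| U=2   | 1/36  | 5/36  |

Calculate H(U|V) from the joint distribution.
Marginal P(V) (column sums):
  P(V=0) = 1/9 + 1/36 + 1/36 = 1/6
  P(V=1) = 5/9 + 5/36 + 5/36 = 5/6

H(U|V) = -Σ P(U,V)·log₂ P(U|V), where P(U|V) = P(U,V) / P(V)
  (U=0,V=0): P(U|V) = (1/9)/(1/6) = 2/3;  -(1/9)·log₂(2/3) = 0.0650
  (U=0,V=1): P(U|V) = (5/9)/(5/6) = 2/3;  -(5/9)·log₂(2/3) = 0.3250
  (U=1,V=0): P(U|V) = (1/36)/(1/6) = 1/6;  -(1/36)·log₂(1/6) = 0.0718
  (U=1,V=1): P(U|V) = (5/36)/(5/6) = 1/6;  -(5/36)·log₂(1/6) = 0.3590
  (U=2,V=0): P(U|V) = (1/36)/(1/6) = 1/6;  -(1/36)·log₂(1/6) = 0.0718
  (U=2,V=1): P(U|V) = (5/36)/(5/6) = 1/6;  -(5/36)·log₂(1/6) = 0.3590
H(U|V) = 0.0650 + 0.3250 + 0.0718 + 0.3590 + 0.0718 + 0.3590
  = 1.2516 bits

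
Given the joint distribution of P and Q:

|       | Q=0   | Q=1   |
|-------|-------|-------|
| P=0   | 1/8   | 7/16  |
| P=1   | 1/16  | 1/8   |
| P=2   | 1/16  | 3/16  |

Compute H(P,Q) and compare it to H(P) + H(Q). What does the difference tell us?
Marginal P(P) (row sums):
  P(P=0) = 1/8 + 7/16 = 9/16
  P(P=1) = 1/16 + 1/8 = 3/16
  P(P=2) = 1/16 + 3/16 = 1/4
Marginal P(Q) (column sums):
  P(Q=0) = 1/8 + 1/16 + 1/16 = 1/4
  P(Q=1) = 7/16 + 1/8 + 3/16 = 3/4

H(P,Q) = -[(1/8)·log₂(1/8) + (7/16)·log₂(7/16) + (1/16)·log₂(1/16) + (1/8)·log₂(1/8) + (1/16)·log₂(1/16) + (3/16)·log₂(3/16)]
  = 0.3750 + 0.5218 + 0.2500 + 0.3750 + 0.2500 + 0.4528
  = 2.2246 bits
H(P) = -[(9/16)·log₂(9/16) + (3/16)·log₂(3/16) + (1/4)·log₂(1/4)]
  = 0.4669 + 0.4528 + 0.5000
  = 1.4197 bits
H(Q) = -[(1/4)·log₂(1/4) + (3/4)·log₂(3/4)]
  = 0.5000 + 0.3113
  = 0.8113 bits

H(P) + H(Q) = 1.4197 + 0.8113 = 2.2310 bits
Difference: H(P) + H(Q) - H(P,Q) = 2.2310 - 2.2246 = 0.0064 bits = I(P;Q)

The difference is the mutual information; it is positive here, so P and Q are dependent (knowing one reduces uncertainty about the other by 0.0064 bits).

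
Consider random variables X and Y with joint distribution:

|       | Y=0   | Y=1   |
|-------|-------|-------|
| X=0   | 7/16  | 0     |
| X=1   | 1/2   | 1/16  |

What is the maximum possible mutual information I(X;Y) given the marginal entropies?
The upper bound on mutual information is I(X;Y) ≤ min(H(X), H(Y)).

Marginal P(X) (row sums):
  P(X=0) = 7/16 + 0 = 7/16
  P(X=1) = 1/2 + 1/16 = 9/16
Marginal P(Y) (column sums):
  P(Y=0) = 7/16 + 1/2 = 15/16
  P(Y=1) = 0 + 1/16 = 1/16

H(X) = -[(7/16)·log₂(7/16) + (9/16)·log₂(9/16)]
  = 0.5218 + 0.4669
  = 0.9887 bits
H(Y) = -[(15/16)·log₂(15/16) + (1/16)·log₂(1/16)]
  = 0.0873 + 0.2500
  = 0.3373 bits

Maximum possible I(X;Y) = min(0.9887, 0.3373) = 0.3373 bits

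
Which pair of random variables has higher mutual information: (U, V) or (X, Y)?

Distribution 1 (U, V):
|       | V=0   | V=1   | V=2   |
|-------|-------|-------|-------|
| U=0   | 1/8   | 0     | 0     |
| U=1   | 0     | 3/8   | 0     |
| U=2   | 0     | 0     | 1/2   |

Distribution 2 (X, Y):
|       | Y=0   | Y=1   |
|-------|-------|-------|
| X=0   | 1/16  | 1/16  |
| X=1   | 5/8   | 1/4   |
Distribution 1 (U, V):
Marginal P(U) (row sums):
  P(U=0) = 1/8 + 0 + 0 = 1/8
  P(U=1) = 0 + 3/8 + 0 = 3/8
  P(U=2) = 0 + 0 + 1/2 = 1/2
Marginal P(V) (column sums):
  P(V=0) = 1/8 + 0 + 0 = 1/8
  P(V=1) = 0 + 3/8 + 0 = 3/8
  P(V=2) = 0 + 0 + 1/2 = 1/2

H(U) = -[(1/8)·log₂(1/8) + (3/8)·log₂(3/8) + (1/2)·log₂(1/2)]
  = 0.3750 + 0.5306 + 0.5000
  = 1.4056 bits
H(V) = -[(1/8)·log₂(1/8) + (3/8)·log₂(3/8) + (1/2)·log₂(1/2)]
  = 0.3750 + 0.5306 + 0.5000
  = 1.4056 bits
H(U,V) = -[(1/8)·log₂(1/8) + (3/8)·log₂(3/8) + (1/2)·log₂(1/2)]
  = 0.3750 + 0.5306 + 0.5000
  = 1.4056 bits

I(U;V) = H(U) + H(V) - H(U,V)
  = 1.4056 + 1.4056 - 1.4056
  = 1.4056 bits

Distribution 2 (X, Y):
Marginal P(X) (row sums):
  P(X=0) = 1/16 + 1/16 = 1/8
  P(X=1) = 5/8 + 1/4 = 7/8
Marginal P(Y) (column sums):
  P(Y=0) = 1/16 + 5/8 = 11/16
  P(Y=1) = 1/16 + 1/4 = 5/16

H(X) = -[(1/8)·log₂(1/8) + (7/8)·log₂(7/8)]
  = 0.3750 + 0.1686
  = 0.5436 bits
H(Y) = -[(11/16)·log₂(11/16) + (5/16)·log₂(5/16)]
  = 0.3716 + 0.5244
  = 0.8960 bits
H(X,Y) = -[(1/16)·log₂(1/16) + (1/16)·log₂(1/16) + (5/8)·log₂(5/8) + (1/4)·log₂(1/4)]
  = 0.2500 + 0.2500 + 0.4238 + 0.5000
  = 1.4238 bits

I(X;Y) = H(X) + H(Y) - H(X,Y)
  = 0.5436 + 0.8960 - 1.4238
  = 0.0158 bits

I(U;V) = 1.4056 bits > I(X;Y) = 0.0158 bits, so (U, V) has the higher mutual information (stronger dependence).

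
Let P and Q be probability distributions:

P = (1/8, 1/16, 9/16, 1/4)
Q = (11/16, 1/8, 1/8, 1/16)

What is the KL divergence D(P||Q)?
D(P||Q) = Σ P(i) log₂(P(i)/Q(i))
  i=0: (1/8) × log₂((1/8)/(11/16)) = (1/8) × log₂(2/11) = -0.3074
  i=1: (1/16) × log₂((1/16)/(1/8)) = (1/16) × log₂(1/2) = -0.0625
  i=2: (9/16) × log₂((9/16)/(1/8)) = (9/16) × log₂(9/2) = 1.2206
  i=3: (1/4) × log₂((1/4)/(1/16)) = (1/4) × log₂(4) = 0.5000
D(P||Q) = -0.3074 - 0.0625 + 1.2206 + 0.5000
  = 1.3507 bits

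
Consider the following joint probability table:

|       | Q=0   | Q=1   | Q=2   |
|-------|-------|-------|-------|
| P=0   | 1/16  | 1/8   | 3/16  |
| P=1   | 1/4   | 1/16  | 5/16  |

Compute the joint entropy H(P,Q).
H(P,Q) = -Σ P(P,Q) log₂ P(P,Q), summed over the non-zero cells:
H(P,Q) = -[(1/16)·log₂(1/16) + (1/8)·log₂(1/8) + (3/16)·log₂(3/16) + (1/4)·log₂(1/4) + (1/16)·log₂(1/16) + (5/16)·log₂(5/16)]
  = 0.2500 + 0.3750 + 0.4528 + 0.5000 + 0.2500 + 0.5244
  = 2.3522 bits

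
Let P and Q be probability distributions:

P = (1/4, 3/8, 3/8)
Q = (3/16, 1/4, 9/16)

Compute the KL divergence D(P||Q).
D(P||Q) = Σ P(i) log₂(P(i)/Q(i))
  i=0: (1/4) × log₂((1/4)/(3/16)) = (1/4) × log₂(4/3) = 0.1038
  i=1: (3/8) × log₂((3/8)/(1/4)) = (3/8) × log₂(3/2) = 0.2194
  i=2: (3/8) × log₂((3/8)/(9/16)) = (3/8) × log₂(2/3) = -0.2194
D(P||Q) = 0.1038 + 0.2194 - 0.2194
  = 0.1038 bits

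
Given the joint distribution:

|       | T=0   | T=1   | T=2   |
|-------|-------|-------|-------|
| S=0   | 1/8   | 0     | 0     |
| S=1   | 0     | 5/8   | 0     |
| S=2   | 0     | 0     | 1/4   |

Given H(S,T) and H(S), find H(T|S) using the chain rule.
From the chain rule: H(S,T) = H(S) + H(T|S)
Therefore: H(T|S) = H(S,T) - H(S)

H(S,T) = -[(1/8)·log₂(1/8) + (5/8)·log₂(5/8) + (1/4)·log₂(1/4)]
  = 0.3750 + 0.4238 + 0.5000
  = 1.2988 bits
Marginal P(S) (row sums):
  P(S=0) = 1/8 + 0 + 0 = 1/8
  P(S=1) = 0 + 5/8 + 0 = 5/8
  P(S=2) = 0 + 0 + 1/4 = 1/4
H(S) = -[(1/8)·log₂(1/8) + (5/8)·log₂(5/8) + (1/4)·log₂(1/4)]
  = 0.3750 + 0.4238 + 0.5000
  = 1.2988 bits

H(T|S) = 1.2988 - 1.2988 = 0.0000 bits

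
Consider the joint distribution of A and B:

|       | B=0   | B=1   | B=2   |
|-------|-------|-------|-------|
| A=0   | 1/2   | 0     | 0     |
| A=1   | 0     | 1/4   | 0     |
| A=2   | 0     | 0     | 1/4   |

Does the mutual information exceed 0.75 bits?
Marginal P(A) (row sums):
  P(A=0) = 1/2 + 0 + 0 = 1/2
  P(A=1) = 0 + 1/4 + 0 = 1/4
  P(A=2) = 0 + 0 + 1/4 = 1/4
Marginal P(B) (column sums):
  P(B=0) = 1/2 + 0 + 0 = 1/2
  P(B=1) = 0 + 1/4 + 0 = 1/4
  P(B=2) = 0 + 0 + 1/4 = 1/4

H(A) = -[(1/2)·log₂(1/2) + (1/4)·log₂(1/4) + (1/4)·log₂(1/4)]
  = 0.5000 + 0.5000 + 0.5000
  = 1.5000 bits
H(B) = -[(1/2)·log₂(1/2) + (1/4)·log₂(1/4) + (1/4)·log₂(1/4)]
  = 0.5000 + 0.5000 + 0.5000
  = 1.5000 bits
H(A,B) = -[(1/2)·log₂(1/2) + (1/4)·log₂(1/4) + (1/4)·log₂(1/4)]
  = 0.5000 + 0.5000 + 0.5000
  = 1.5000 bits

I(A;B) = H(A) + H(B) - H(A,B)
  = 1.5000 + 1.5000 - 1.5000
  = 1.5000 bits

Yes. I(A;B) = 1.5000 bits, which is > 0.75 bits.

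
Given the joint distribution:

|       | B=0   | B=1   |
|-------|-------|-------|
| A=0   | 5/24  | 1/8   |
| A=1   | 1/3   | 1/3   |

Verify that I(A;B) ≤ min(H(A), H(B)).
Marginal P(A) (row sums):
  P(A=0) = 5/24 + 1/8 = 1/3
  P(A=1) = 1/3 + 1/3 = 2/3
Marginal P(B) (column sums):
  P(B=0) = 5/24 + 1/3 = 13/24
  P(B=1) = 1/8 + 1/3 = 11/24

H(A) = -[(1/3)·log₂(1/3) + (2/3)·log₂(2/3)]
  = 0.5283 + 0.3900
  = 0.9183 bits
H(B) = -[(13/24)·log₂(13/24) + (11/24)·log₂(11/24)]
  = 0.4791 + 0.5159
  = 0.9950 bits
H(A,B) = -[(5/24)·log₂(5/24) + (1/8)·log₂(1/8) + (1/3)·log₂(1/3) + (1/3)·log₂(1/3)]
  = 0.4715 + 0.3750 + 0.5283 + 0.5283
  = 1.9031 bits

I(A;B) = H(A) + H(B) - H(A,B)
  = 0.9183 + 0.9950 - 1.9031
  = 0.0102 bits

min(H(A), H(B)) = min(0.9183, 0.9950) = 0.9183 bits
Since 0.0102 ≤ 0.9183, the bound is satisfied ✓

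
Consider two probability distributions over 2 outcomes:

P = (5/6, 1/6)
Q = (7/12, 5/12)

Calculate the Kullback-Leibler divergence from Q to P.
D(P||Q) = Σ P(i) log₂(P(i)/Q(i))
  i=0: (5/6) × log₂((5/6)/(7/12)) = (5/6) × log₂(10/7) = 0.4288
  i=1: (1/6) × log₂((1/6)/(5/12)) = (1/6) × log₂(2/5) = -0.2203
D(P||Q) = 0.4288 - 0.2203
  = 0.2085 bits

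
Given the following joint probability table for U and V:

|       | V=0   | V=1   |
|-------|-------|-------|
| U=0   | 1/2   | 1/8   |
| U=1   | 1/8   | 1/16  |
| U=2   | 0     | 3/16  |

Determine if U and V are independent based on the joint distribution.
Marginal P(U) (row sums):
  P(U=0) = 1/2 + 1/8 = 5/8
  P(U=1) = 1/8 + 1/16 = 3/16
  P(U=2) = 0 + 3/16 = 3/16
Marginal P(V) (column sums):
  P(V=0) = 1/2 + 1/8 + 0 = 5/8
  P(V=1) = 1/8 + 1/16 + 3/16 = 3/8

U and V are independent iff P(U=i,V=j) = P(U=i)·P(V=j) for every cell.
  P(U=0)·P(V=0) = 5/8 × 5/8 = 25/64, but P(U=0,V=0) = 1/2 ✗

No, U and V are not independent. Quantitatively, I(U;V) > 0:

H(U) = -[(5/8)·log₂(5/8) + (3/16)·log₂(3/16) + (3/16)·log₂(3/16)]
  = 0.4238 + 0.4528 + 0.4528
  = 1.3294 bits
H(V) = -[(5/8)·log₂(5/8) + (3/8)·log₂(3/8)]
  = 0.4238 + 0.5306
  = 0.9544 bits
H(U,V) = -[(1/2)·log₂(1/2) + (1/8)·log₂(1/8) + (1/8)·log₂(1/8) + (1/16)·log₂(1/16) + (3/16)·log₂(3/16)]
  = 0.5000 + 0.3750 + 0.3750 + 0.2500 + 0.4528
  = 1.9528 bits
I(U;V) = H(U) + H(V) - H(U,V) = 1.3294 + 0.9544 - 1.9528 = 0.3310 bits > 0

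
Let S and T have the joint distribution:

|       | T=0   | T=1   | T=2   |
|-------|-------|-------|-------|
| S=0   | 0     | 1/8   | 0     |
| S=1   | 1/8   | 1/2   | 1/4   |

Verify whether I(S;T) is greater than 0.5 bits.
Marginal P(S) (row sums):
  P(S=0) = 0 + 1/8 + 0 = 1/8
  P(S=1) = 1/8 + 1/2 + 1/4 = 7/8
Marginal P(T) (column sums):
  P(T=0) = 0 + 1/8 = 1/8
  P(T=1) = 1/8 + 1/2 = 5/8
  P(T=2) = 0 + 1/4 = 1/4

H(S) = -[(1/8)·log₂(1/8) + (7/8)·log₂(7/8)]
  = 0.3750 + 0.1686
  = 0.5436 bits
H(T) = -[(1/8)·log₂(1/8) + (5/8)·log₂(5/8) + (1/4)·log₂(1/4)]
  = 0.3750 + 0.4238 + 0.5000
  = 1.2988 bits
H(S,T) = -[(1/8)·log₂(1/8) + (1/8)·log₂(1/8) + (1/2)·log₂(1/2) + (1/4)·log₂(1/4)]
  = 0.3750 + 0.3750 + 0.5000 + 0.5000
  = 1.7500 bits

I(S;T) = H(S) + H(T) - H(S,T)
  = 0.5436 + 1.2988 - 1.7500
  = 0.0924 bits

No. I(S;T) = 0.0924 bits, which is ≤ 0.5 bits.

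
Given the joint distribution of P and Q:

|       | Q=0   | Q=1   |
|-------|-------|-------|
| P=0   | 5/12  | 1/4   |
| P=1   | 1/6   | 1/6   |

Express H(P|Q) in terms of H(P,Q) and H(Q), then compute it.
H(P|Q) = H(P,Q) - H(Q)

Marginal P(Q) (column sums):
  P(Q=0) = 5/12 + 1/6 = 7/12
  P(Q=1) = 1/4 + 1/6 = 5/12

H(P,Q) = -[(5/12)·log₂(5/12) + (1/4)·log₂(1/4) + (1/6)·log₂(1/6) + (1/6)·log₂(1/6)]
  = 0.5263 + 0.5000 + 0.4308 + 0.4308
  = 1.8879 bits
H(Q) = -[(7/12)·log₂(7/12) + (5/12)·log₂(5/12)]
  = 0.4536 + 0.5263
  = 0.9799 bits

H(P|Q) = 1.8879 - 0.9799 = 0.9080 bits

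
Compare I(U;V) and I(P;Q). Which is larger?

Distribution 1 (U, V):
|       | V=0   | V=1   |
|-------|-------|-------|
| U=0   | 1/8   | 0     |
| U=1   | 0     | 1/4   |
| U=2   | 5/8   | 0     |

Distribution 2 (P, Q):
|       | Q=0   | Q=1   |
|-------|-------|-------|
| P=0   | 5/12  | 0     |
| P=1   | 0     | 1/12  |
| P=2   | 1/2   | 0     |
Distribution 1 (U, V):
Marginal P(U) (row sums):
  P(U=0) = 1/8 + 0 = 1/8
  P(U=1) = 0 + 1/4 = 1/4
  P(U=2) = 5/8 + 0 = 5/8
Marginal P(V) (column sums):
  P(V=0) = 1/8 + 0 + 5/8 = 3/4
  P(V=1) = 0 + 1/4 + 0 = 1/4

H(U) = -[(1/8)·log₂(1/8) + (1/4)·log₂(1/4) + (5/8)·log₂(5/8)]
  = 0.3750 + 0.5000 + 0.4238
  = 1.2988 bits
H(V) = -[(3/4)·log₂(3/4) + (1/4)·log₂(1/4)]
  = 0.3113 + 0.5000
  = 0.8113 bits
H(U,V) = -[(1/8)·log₂(1/8) + (1/4)·log₂(1/4) + (5/8)·log₂(5/8)]
  = 0.3750 + 0.5000 + 0.4238
  = 1.2988 bits

I(U;V) = H(U) + H(V) - H(U,V)
  = 1.2988 + 0.8113 - 1.2988
  = 0.8113 bits

Distribution 2 (P, Q):
Marginal P(P) (row sums):
  P(P=0) = 5/12 + 0 = 5/12
  P(P=1) = 0 + 1/12 = 1/12
  P(P=2) = 1/2 + 0 = 1/2
Marginal P(Q) (column sums):
  P(Q=0) = 5/12 + 0 + 1/2 = 11/12
  P(Q=1) = 0 + 1/12 + 0 = 1/12

H(P) = -[(5/12)·log₂(5/12) + (1/12)·log₂(1/12) + (1/2)·log₂(1/2)]
  = 0.5263 + 0.2987 + 0.5000
  = 1.3250 bits
H(Q) = -[(11/12)·log₂(11/12) + (1/12)·log₂(1/12)]
  = 0.1151 + 0.2987
  = 0.4138 bits
H(P,Q) = -[(5/12)·log₂(5/12) + (1/12)·log₂(1/12) + (1/2)·log₂(1/2)]
  = 0.5263 + 0.2987 + 0.5000
  = 1.3250 bits

I(P;Q) = H(P) + H(Q) - H(P,Q)
  = 1.3250 + 0.4138 - 1.3250
  = 0.4138 bits

I(U;V) = 0.8113 bits > I(P;Q) = 0.4138 bits, so (U, V) has the higher mutual information (stronger dependence).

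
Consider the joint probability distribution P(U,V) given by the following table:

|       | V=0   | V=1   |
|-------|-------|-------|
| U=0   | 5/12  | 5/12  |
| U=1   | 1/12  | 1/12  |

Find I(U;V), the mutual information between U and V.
Marginal P(U) (row sums):
  P(U=0) = 5/12 + 5/12 = 5/6
  P(U=1) = 1/12 + 1/12 = 1/6
Marginal P(V) (column sums):
  P(V=0) = 5/12 + 1/12 = 1/2
  P(V=1) = 5/12 + 1/12 = 1/2

H(U) = -[(5/6)·log₂(5/6) + (1/6)·log₂(1/6)]
  = 0.2192 + 0.4308
  = 0.6500 bits
H(V) = -[(1/2)·log₂(1/2) + (1/2)·log₂(1/2)]
  = 0.5000 + 0.5000
  = 1.0000 bits
H(U,V) = -[(5/12)·log₂(5/12) + (5/12)·log₂(5/12) + (1/12)·log₂(1/12) + (1/12)·log₂(1/12)]
  = 0.5263 + 0.5263 + 0.2987 + 0.2987
  = 1.6500 bits

I(U;V) = H(U) + H(V) - H(U,V)
  = 0.6500 + 1.0000 - 1.6500
  = 0.0000 bits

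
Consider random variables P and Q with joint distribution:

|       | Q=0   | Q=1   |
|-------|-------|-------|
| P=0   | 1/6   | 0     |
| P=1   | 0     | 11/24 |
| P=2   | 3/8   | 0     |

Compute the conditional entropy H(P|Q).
Marginal P(Q) (column sums):
  P(Q=0) = 1/6 + 0 + 3/8 = 13/24
  P(Q=1) = 0 + 11/24 + 0 = 11/24

H(P|Q) = -Σ P(P,Q)·log₂ P(P|Q), where P(P|Q) = P(P,Q) / P(Q)
  (cells with P(P,Q) = 0 contribute 0)
  (P=0,Q=0): P(P|Q) = (1/6)/(13/24) = 4/13;  -(1/6)·log₂(4/13) = 0.2834
  (P=1,Q=1): P(P|Q) = (11/24)/(11/24) = 1;  -(11/24)·log₂(1) = 0.0000
  (P=2,Q=0): P(P|Q) = (3/8)/(13/24) = 9/13;  -(3/8)·log₂(9/13) = 0.1989
H(P|Q) = 0.2834 + 0.0000 + 0.1989
  = 0.4823 bits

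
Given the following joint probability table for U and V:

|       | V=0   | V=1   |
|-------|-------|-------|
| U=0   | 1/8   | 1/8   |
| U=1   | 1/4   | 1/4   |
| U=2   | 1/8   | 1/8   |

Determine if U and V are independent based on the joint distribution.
Marginal P(U) (row sums):
  P(U=0) = 1/8 + 1/8 = 1/4
  P(U=1) = 1/4 + 1/4 = 1/2
  P(U=2) = 1/8 + 1/8 = 1/4
Marginal P(V) (column sums):
  P(V=0) = 1/8 + 1/4 + 1/8 = 1/2
  P(V=1) = 1/8 + 1/4 + 1/8 = 1/2

U and V are independent iff P(U=i,V=j) = P(U=i)·P(V=j) for every cell.
  P(U=0)·P(V=0) = 1/4 × 1/2 = 1/8 = P(U=0,V=0) ✓
  P(U=0)·P(V=1) = 1/4 × 1/2 = 1/8 = P(U=0,V=1) ✓
  P(U=1)·P(V=0) = 1/2 × 1/2 = 1/4 = P(U=1,V=0) ✓
  P(U=1)·P(V=1) = 1/2 × 1/2 = 1/4 = P(U=1,V=1) ✓
  P(U=2)·P(V=0) = 1/4 × 1/2 = 1/8 = P(U=2,V=0) ✓
  P(U=2)·P(V=1) = 1/4 × 1/2 = 1/8 = P(U=2,V=1) ✓

Yes, U and V are independent: every cell factors, so I(U;V) = 0 bits.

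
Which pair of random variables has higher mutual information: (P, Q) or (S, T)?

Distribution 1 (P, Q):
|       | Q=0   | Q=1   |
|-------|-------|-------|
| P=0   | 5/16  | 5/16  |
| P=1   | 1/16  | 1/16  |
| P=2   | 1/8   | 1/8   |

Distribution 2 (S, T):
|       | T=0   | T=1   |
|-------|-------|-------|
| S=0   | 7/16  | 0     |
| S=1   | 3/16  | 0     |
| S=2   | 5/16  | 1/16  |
Distribution 1 (P, Q):
Marginal P(P) (row sums):
  P(P=0) = 5/16 + 5/16 = 5/8
  P(P=1) = 1/16 + 1/16 = 1/8
  P(P=2) = 1/8 + 1/8 = 1/4
Marginal P(Q) (column sums):
  P(Q=0) = 5/16 + 1/16 + 1/8 = 1/2
  P(Q=1) = 5/16 + 1/16 + 1/8 = 1/2

H(P) = -[(5/8)·log₂(5/8) + (1/8)·log₂(1/8) + (1/4)·log₂(1/4)]
  = 0.4238 + 0.3750 + 0.5000
  = 1.2988 bits
H(Q) = -[(1/2)·log₂(1/2) + (1/2)·log₂(1/2)]
  = 0.5000 + 0.5000
  = 1.0000 bits
H(P,Q) = -[(5/16)·log₂(5/16) + (5/16)·log₂(5/16) + (1/16)·log₂(1/16) + (1/16)·log₂(1/16) + (1/8)·log₂(1/8) + (1/8)·log₂(1/8)]
  = 0.5244 + 0.5244 + 0.2500 + 0.2500 + 0.3750 + 0.3750
  = 2.2988 bits

I(P;Q) = H(P) + H(Q) - H(P,Q)
  = 1.2988 + 1.0000 - 2.2988
  = 0.0000 bits

Distribution 2 (S, T):
Marginal P(S) (row sums):
  P(S=0) = 7/16 + 0 = 7/16
  P(S=1) = 3/16 + 0 = 3/16
  P(S=2) = 5/16 + 1/16 = 3/8
Marginal P(T) (column sums):
  P(T=0) = 7/16 + 3/16 + 5/16 = 15/16
  P(T=1) = 0 + 0 + 1/16 = 1/16

H(S) = -[(7/16)·log₂(7/16) + (3/16)·log₂(3/16) + (3/8)·log₂(3/8)]
  = 0.5218 + 0.4528 + 0.5306
  = 1.5052 bits
H(T) = -[(15/16)·log₂(15/16) + (1/16)·log₂(1/16)]
  = 0.0873 + 0.2500
  = 0.3373 bits
H(S,T) = -[(7/16)·log₂(7/16) + (3/16)·log₂(3/16) + (5/16)·log₂(5/16) + (1/16)·log₂(1/16)]
  = 0.5218 + 0.4528 + 0.5244 + 0.2500
  = 1.7490 bits

I(S;T) = H(S) + H(T) - H(S,T)
  = 1.5052 + 0.3373 - 1.7490
  = 0.0935 bits

I(S;T) = 0.0935 bits > I(P;Q) = 0.0000 bits, so (S, T) has the higher mutual information (stronger dependence).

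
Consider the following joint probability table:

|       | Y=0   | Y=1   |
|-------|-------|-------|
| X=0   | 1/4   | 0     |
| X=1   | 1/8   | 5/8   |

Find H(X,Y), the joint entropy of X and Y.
H(X,Y) = -Σ P(X,Y) log₂ P(X,Y), summed over the non-zero cells:
H(X,Y) = -[(1/4)·log₂(1/4) + (1/8)·log₂(1/8) + (5/8)·log₂(5/8)]
  = 0.5000 + 0.3750 + 0.4238
  = 1.2988 bits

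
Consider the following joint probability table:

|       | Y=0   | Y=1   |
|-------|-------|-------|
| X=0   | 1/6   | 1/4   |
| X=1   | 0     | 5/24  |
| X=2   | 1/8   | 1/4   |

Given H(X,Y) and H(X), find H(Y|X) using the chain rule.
From the chain rule: H(X,Y) = H(X) + H(Y|X)
Therefore: H(Y|X) = H(X,Y) - H(X)

H(X,Y) = -[(1/6)·log₂(1/6) + (1/4)·log₂(1/4) + (5/24)·log₂(5/24) + (1/8)·log₂(1/8) + (1/4)·log₂(1/4)]
  = 0.4308 + 0.5000 + 0.4715 + 0.3750 + 0.5000
  = 2.2773 bits
Marginal P(X) (row sums):
  P(X=0) = 1/6 + 1/4 = 5/12
  P(X=1) = 0 + 5/24 = 5/24
  P(X=2) = 1/8 + 1/4 = 3/8
H(X) = -[(5/12)·log₂(5/12) + (5/24)·log₂(5/24) + (3/8)·log₂(3/8)]
  = 0.5263 + 0.4715 + 0.5306
  = 1.5284 bits

H(Y|X) = 2.2773 - 1.5284 = 0.7489 bits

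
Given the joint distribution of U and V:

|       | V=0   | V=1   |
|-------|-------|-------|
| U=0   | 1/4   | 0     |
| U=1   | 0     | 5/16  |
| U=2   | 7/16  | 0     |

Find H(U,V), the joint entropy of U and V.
H(U,V) = -Σ P(U,V) log₂ P(U,V), summed over the non-zero cells:
H(U,V) = -[(1/4)·log₂(1/4) + (5/16)·log₂(5/16) + (7/16)·log₂(7/16)]
  = 0.5000 + 0.5244 + 0.5218
  = 1.5462 bits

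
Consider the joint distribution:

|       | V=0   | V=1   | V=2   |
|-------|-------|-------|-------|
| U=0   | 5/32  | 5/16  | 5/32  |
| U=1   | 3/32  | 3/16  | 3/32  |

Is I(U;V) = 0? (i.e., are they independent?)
Marginal P(U) (row sums):
  P(U=0) = 5/32 + 5/16 + 5/32 = 5/8
  P(U=1) = 3/32 + 3/16 + 3/32 = 3/8
Marginal P(V) (column sums):
  P(V=0) = 5/32 + 3/32 = 1/4
  P(V=1) = 5/16 + 3/16 = 1/2
  P(V=2) = 5/32 + 3/32 = 1/4

U and V are independent iff P(U=i,V=j) = P(U=i)·P(V=j) for every cell.
  P(U=0)·P(V=0) = 5/8 × 1/4 = 5/32 = P(U=0,V=0) ✓
  P(U=0)·P(V=1) = 5/8 × 1/2 = 5/16 = P(U=0,V=1) ✓
  P(U=0)·P(V=2) = 5/8 × 1/4 = 5/32 = P(U=0,V=2) ✓
  P(U=1)·P(V=0) = 3/8 × 1/4 = 3/32 = P(U=1,V=0) ✓
  P(U=1)·P(V=1) = 3/8 × 1/2 = 3/16 = P(U=1,V=1) ✓
  P(U=1)·P(V=2) = 3/8 × 1/4 = 3/32 = P(U=1,V=2) ✓

Yes, U and V are independent: every cell factors, so I(U;V) = 0 bits.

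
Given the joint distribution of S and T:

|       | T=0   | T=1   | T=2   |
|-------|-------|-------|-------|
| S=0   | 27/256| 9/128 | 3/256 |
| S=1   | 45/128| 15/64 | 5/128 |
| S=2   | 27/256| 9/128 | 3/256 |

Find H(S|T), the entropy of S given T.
Marginal P(T) (column sums):
  P(T=0) = 27/256 + 45/128 + 27/256 = 9/16
  P(T=1) = 9/128 + 15/64 + 9/128 = 3/8
  P(T=2) = 3/256 + 5/128 + 3/256 = 1/16

H(S|T) = -Σ P(S,T)·log₂ P(S|T), where P(S|T) = P(S,T) / P(T)
  (S=0,T=0): P(S|T) = (27/256)/(9/16) = 3/16;  -(27/256)·log₂(3/16) = 0.2547
  (S=0,T=1): P(S|T) = (9/128)/(3/8) = 3/16;  -(9/128)·log₂(3/16) = 0.1698
  (S=0,T=2): P(S|T) = (3/256)/(1/16) = 3/16;  -(3/256)·log₂(3/16) = 0.0283
  (S=1,T=0): P(S|T) = (45/128)/(9/16) = 5/8;  -(45/128)·log₂(5/8) = 0.2384
  (S=1,T=1): P(S|T) = (15/64)/(3/8) = 5/8;  -(15/64)·log₂(5/8) = 0.1589
  (S=1,T=2): P(S|T) = (5/128)/(1/16) = 5/8;  -(5/128)·log₂(5/8) = 0.0265
  (S=2,T=0): P(S|T) = (27/256)/(9/16) = 3/16;  -(27/256)·log₂(3/16) = 0.2547
  (S=2,T=1): P(S|T) = (9/128)/(3/8) = 3/16;  -(9/128)·log₂(3/16) = 0.1698
  (S=2,T=2): P(S|T) = (3/256)/(1/16) = 3/16;  -(3/256)·log₂(3/16) = 0.0283
H(S|T) = 0.2547 + 0.1698 + 0.0283 + 0.2384 + 0.1589 + 0.0265 + 0.2547 + 0.1698 + 0.0283
  = 1.3294 bits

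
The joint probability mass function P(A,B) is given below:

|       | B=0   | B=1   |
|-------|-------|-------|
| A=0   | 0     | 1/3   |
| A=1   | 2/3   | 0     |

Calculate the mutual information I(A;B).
Marginal P(A) (row sums):
  P(A=0) = 0 + 1/3 = 1/3
  P(A=1) = 2/3 + 0 = 2/3
Marginal P(B) (column sums):
  P(B=0) = 0 + 2/3 = 2/3
  P(B=1) = 1/3 + 0 = 1/3

H(A) = -[(1/3)·log₂(1/3) + (2/3)·log₂(2/3)]
  = 0.5283 + 0.3900
  = 0.9183 bits
H(B) = -[(2/3)·log₂(2/3) + (1/3)·log₂(1/3)]
  = 0.3900 + 0.5283
  = 0.9183 bits
H(A,B) = -[(1/3)·log₂(1/3) + (2/3)·log₂(2/3)]
  = 0.5283 + 0.3900
  = 0.9183 bits

I(A;B) = H(A) + H(B) - H(A,B)
  = 0.9183 + 0.9183 - 0.9183
  = 0.9183 bits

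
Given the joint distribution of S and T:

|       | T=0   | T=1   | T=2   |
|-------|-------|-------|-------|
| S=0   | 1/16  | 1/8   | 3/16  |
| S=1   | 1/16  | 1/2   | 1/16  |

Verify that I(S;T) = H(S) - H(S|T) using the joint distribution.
Left side, from I(S;T) = H(S) + H(T) - H(S,T):
Marginal P(S) (row sums):
  P(S=0) = 1/16 + 1/8 + 3/16 = 3/8
  P(S=1) = 1/16 + 1/2 + 1/16 = 5/8
Marginal P(T) (column sums):
  P(T=0) = 1/16 + 1/16 = 1/8
  P(T=1) = 1/8 + 1/2 = 5/8
  P(T=2) = 3/16 + 1/16 = 1/4

H(S) = -[(3/8)·log₂(3/8) + (5/8)·log₂(5/8)]
  = 0.5306 + 0.4238
  = 0.9544 bits
H(T) = -[(1/8)·log₂(1/8) + (5/8)·log₂(5/8) + (1/4)·log₂(1/4)]
  = 0.3750 + 0.4238 + 0.5000
  = 1.2988 bits
H(S,T) = -[(1/16)·log₂(1/16) + (1/8)·log₂(1/8) + (3/16)·log₂(3/16) + (1/16)·log₂(1/16) + (1/2)·log₂(1/2) + (1/16)·log₂(1/16)]
  = 0.2500 + 0.3750 + 0.4528 + 0.2500 + 0.5000 + 0.2500
  = 2.0778 bits

I(S;T) = H(S) + H(T) - H(S,T)
  = 0.9544 + 1.2988 - 2.0778
  = 0.1754 bits

Right side, with H(S|T) computed directly from the conditional probabilities:
H(S|T) = -Σ P(S,T)·log₂ P(S|T), where P(S|T) = P(S,T) / P(T)
  (S=0,T=0): P(S|T) = (1/16)/(1/8) = 1/2;  -(1/16)·log₂(1/2) = 0.0625
  (S=0,T=1): P(S|T) = (1/8)/(5/8) = 1/5;  -(1/8)·log₂(1/5) = 0.2902
  (S=0,T=2): P(S|T) = (3/16)/(1/4) = 3/4;  -(3/16)·log₂(3/4) = 0.0778
  (S=1,T=0): P(S|T) = (1/16)/(1/8) = 1/2;  -(1/16)·log₂(1/2) = 0.0625
  (S=1,T=1): P(S|T) = (1/2)/(5/8) = 4/5;  -(1/2)·log₂(4/5) = 0.1610
  (S=1,T=2): P(S|T) = (1/16)/(1/4) = 1/4;  -(1/16)·log₂(1/4) = 0.1250
H(S|T) = 0.0625 + 0.2902 + 0.0778 + 0.0625 + 0.1610 + 0.1250
  = 0.7790 bits
H(S) - H(S|T) = 0.9544 - 0.7790 = 0.1754 bits

Both sides equal 0.1754 bits, so I(S;T) = H(S) - H(S|T) ✓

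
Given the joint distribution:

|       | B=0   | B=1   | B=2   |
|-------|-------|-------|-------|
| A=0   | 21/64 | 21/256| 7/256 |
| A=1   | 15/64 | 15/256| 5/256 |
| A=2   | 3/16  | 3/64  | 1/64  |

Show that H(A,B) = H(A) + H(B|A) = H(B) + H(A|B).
Marginal P(A) (row sums):
  P(A=0) = 21/64 + 21/256 + 7/256 = 7/16
  P(A=1) = 15/64 + 15/256 + 5/256 = 5/16
  P(A=2) = 3/16 + 3/64 + 1/64 = 1/4
Marginal P(B) (column sums):
  P(B=0) = 21/64 + 15/64 + 3/16 = 3/4
  P(B=1) = 21/256 + 15/256 + 3/64 = 3/16
  P(B=2) = 7/256 + 5/256 + 1/64 = 1/16

Decomposition 1: H(A) + H(B|A)
H(A) = -[(7/16)·log₂(7/16) + (5/16)·log₂(5/16) + (1/4)·log₂(1/4)]
  = 0.5218 + 0.5244 + 0.5000
  = 1.5462 bits
H(B|A) = -Σ P(A,B)·log₂ P(B|A), where P(B|A) = P(A,B) / P(A)
  (A=0,B=0): P(B|A) = (21/64)/(7/16) = 3/4;  -(21/64)·log₂(3/4) = 0.1362
  (A=0,B=1): P(B|A) = (21/256)/(7/16) = 3/16;  -(21/256)·log₂(3/16) = 0.1981
  (A=0,B=2): P(B|A) = (7/256)/(7/16) = 1/16;  -(7/256)·log₂(1/16) = 0.1094
  (A=1,B=0): P(B|A) = (15/64)/(5/16) = 3/4;  -(15/64)·log₂(3/4) = 0.0973
  (A=1,B=1): P(B|A) = (15/256)/(5/16) = 3/16;  -(15/256)·log₂(3/16) = 0.1415
  (A=1,B=2): P(B|A) = (5/256)/(5/16) = 1/16;  -(5/256)·log₂(1/16) = 0.0781
  (A=2,B=0): P(B|A) = (3/16)/(1/4) = 3/4;  -(3/16)·log₂(3/4) = 0.0778
  (A=2,B=1): P(B|A) = (3/64)/(1/4) = 3/16;  -(3/64)·log₂(3/16) = 0.1132
  (A=2,B=2): P(B|A) = (1/64)/(1/4) = 1/16;  -(1/64)·log₂(1/16) = 0.0625
H(B|A) = 0.1362 + 0.1981 + 0.1094 + 0.0973 + 0.1415 + 0.0781 + 0.0778 + 0.1132 + 0.0625
  = 1.0141 bits
H(A) + H(B|A) = 1.5462 + 1.0141 = 2.5603 bits

Decomposition 2: H(B) + H(A|B)
H(B) = -[(3/4)·log₂(3/4) + (3/16)·log₂(3/16) + (1/16)·log₂(1/16)]
  = 0.3113 + 0.4528 + 0.2500
  = 1.0141 bits
H(A|B) = -Σ P(A,B)·log₂ P(A|B), where P(A|B) = P(A,B) / P(B)
  (A=0,B=0): P(A|B) = (21/64)/(3/4) = 7/16;  -(21/64)·log₂(7/16) = 0.3913
  (A=0,B=1): P(A|B) = (21/256)/(3/16) = 7/16;  -(21/256)·log₂(7/16) = 0.0978
  (A=0,B=2): P(A|B) = (7/256)/(1/16) = 7/16;  -(7/256)·log₂(7/16) = 0.0326
  (A=1,B=0): P(A|B) = (15/64)/(3/4) = 5/16;  -(15/64)·log₂(5/16) = 0.3933
  (A=1,B=1): P(A|B) = (15/256)/(3/16) = 5/16;  -(15/256)·log₂(5/16) = 0.0983
  (A=1,B=2): P(A|B) = (5/256)/(1/16) = 5/16;  -(5/256)·log₂(5/16) = 0.0328
  (A=2,B=0): P(A|B) = (3/16)/(3/4) = 1/4;  -(3/16)·log₂(1/4) = 0.3750
  (A=2,B=1): P(A|B) = (3/64)/(3/16) = 1/4;  -(3/64)·log₂(1/4) = 0.0938
  (A=2,B=2): P(A|B) = (1/64)/(1/16) = 1/4;  -(1/64)·log₂(1/4) = 0.0313
H(A|B) = 0.3913 + 0.0978 + 0.0326 + 0.3933 + 0.0983 + 0.0328 + 0.3750 + 0.0938 + 0.0313
  = 1.5462 bits
H(B) + H(A|B) = 1.0141 + 1.5462 = 2.5603 bits

Direct computation of the joint entropy:
H(A,B) = -[(21/64)·log₂(21/64) + (21/256)·log₂(21/256) + (7/256)·log₂(7/256) + (15/64)·log₂(15/64) + (15/256)·log₂(15/256) + (5/256)·log₂(5/256) + (3/16)·log₂(3/16) + (3/64)·log₂(3/64) + (1/64)·log₂(1/64)]
  = 0.5275 + 0.2959 + 0.1420 + 0.4906 + 0.2398 + 0.1109 + 0.4528 + 0.2070 + 0.0938
  = 2.5603 bits

All three agree: H(A,B) = 2.5603 bits ✓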